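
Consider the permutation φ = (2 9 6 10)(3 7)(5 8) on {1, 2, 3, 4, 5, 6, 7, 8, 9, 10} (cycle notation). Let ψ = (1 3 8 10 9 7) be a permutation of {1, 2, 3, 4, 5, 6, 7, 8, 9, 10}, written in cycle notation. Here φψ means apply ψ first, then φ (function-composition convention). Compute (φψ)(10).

6

ψ(10) = 9, then φ(9) = 6; composing gives (φψ)(10) = 6.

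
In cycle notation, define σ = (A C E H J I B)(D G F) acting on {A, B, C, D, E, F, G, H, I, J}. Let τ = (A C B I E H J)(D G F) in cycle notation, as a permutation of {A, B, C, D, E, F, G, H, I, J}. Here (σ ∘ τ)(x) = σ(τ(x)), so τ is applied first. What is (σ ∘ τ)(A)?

E

First apply τ: τ(A) = C, then σ(C) = E. Thus (σ ∘ τ)(A) = E.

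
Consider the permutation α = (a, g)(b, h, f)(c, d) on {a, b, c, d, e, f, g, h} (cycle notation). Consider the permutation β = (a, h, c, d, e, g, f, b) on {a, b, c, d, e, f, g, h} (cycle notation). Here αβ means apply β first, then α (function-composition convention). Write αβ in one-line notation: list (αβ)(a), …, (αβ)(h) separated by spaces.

Chase each element through β then α: a → h → f; b → a → g; c → d → c; d → e → e; e → g → a; f → b → h; g → f → b; h → c → d.
So αβ in one-line form is f g c e a h b d.

f g c e a h b d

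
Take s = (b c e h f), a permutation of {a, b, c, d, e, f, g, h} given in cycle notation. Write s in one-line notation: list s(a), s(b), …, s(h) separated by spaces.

Image by image: a→a, b→c, c→e, d→d, e→h, f→b, g→g, h→f.
So the one-line form is a c e d h b g f.

a c e d h b g f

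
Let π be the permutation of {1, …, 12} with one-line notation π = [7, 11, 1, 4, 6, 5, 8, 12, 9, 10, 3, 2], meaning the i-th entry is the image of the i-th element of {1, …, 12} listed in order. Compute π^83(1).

Tracing 1 → 7 → … returns to 1 after 7 steps, so 1 lies in a 7-cycle (1, 7, 8, 12, 2, 11, 3).
Powers repeat with period 7 on this cycle, and 83 mod 7 = 6, so π^83(1) = π^6(1).
Stepping 6 places around the cycle: 1 → 7 → 8 → 12 → 2 → 11 → 3.

3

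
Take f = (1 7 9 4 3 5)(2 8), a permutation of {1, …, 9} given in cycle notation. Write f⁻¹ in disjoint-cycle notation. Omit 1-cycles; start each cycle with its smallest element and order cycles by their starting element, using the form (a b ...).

(1 5 3 4 9 7)(2 8)

If f sends a → b within a cycle, f⁻¹ sends b → a; equivalently, reverse each cycle.
Reversing each cycle of f and rotating so the smallest element leads gives (1 5 3 4 9 7)(2 8).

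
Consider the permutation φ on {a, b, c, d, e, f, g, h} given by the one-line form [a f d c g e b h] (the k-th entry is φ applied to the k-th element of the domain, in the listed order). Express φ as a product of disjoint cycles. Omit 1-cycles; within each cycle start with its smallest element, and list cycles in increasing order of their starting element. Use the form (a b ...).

(b f e g)(c d)

Start at b and follow images: b → f → e → g → b, giving the cycle (b f e g).
Repeating from the next unused element and collecting all non-trivial cycles gives (b f e g)(c d).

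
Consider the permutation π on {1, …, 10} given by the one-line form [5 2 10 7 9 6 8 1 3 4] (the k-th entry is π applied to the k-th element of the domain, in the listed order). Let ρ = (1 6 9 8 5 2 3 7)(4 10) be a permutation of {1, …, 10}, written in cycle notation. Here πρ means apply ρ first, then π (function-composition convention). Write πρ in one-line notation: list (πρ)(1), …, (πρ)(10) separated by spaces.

For each element, apply ρ then π: 1 → 6 → 6; 2 → 3 → 10; 3 → 7 → 8; 4 → 10 → 4; 5 → 2 → 2; 6 → 9 → 3; 7 → 1 → 5; 8 → 5 → 9; 9 → 8 → 1; 10 → 4 → 7.
Collecting the images, πρ = [6 10 8 4 2 3 5 9 1 7].

6 10 8 4 2 3 5 9 1 7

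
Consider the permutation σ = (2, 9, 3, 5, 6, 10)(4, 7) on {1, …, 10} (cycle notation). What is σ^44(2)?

2 lies in the 6-cycle (2, 9, 3, 5, 6, 10).
Since the cycle has length 6, σ^44 acts on it the same as σ^2 (44 mod 6 = 2).
Advancing 2 steps from 2: 2 → 9 → 3.

3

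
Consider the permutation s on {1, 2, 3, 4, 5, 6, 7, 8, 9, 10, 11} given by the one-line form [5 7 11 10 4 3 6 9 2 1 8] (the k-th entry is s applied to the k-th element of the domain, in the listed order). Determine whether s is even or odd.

In disjoint-cycle form the cycle lengths are 7, 4.
A cycle is odd iff its length is even; s has 1 even-length cycle, so sgn(s) = (−1)^1 and s is odd.

odd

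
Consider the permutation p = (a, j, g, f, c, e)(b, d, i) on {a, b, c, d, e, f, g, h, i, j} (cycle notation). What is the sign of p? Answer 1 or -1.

-1

The cycle lengths are 6, 3, 1.
A cycle is odd iff its length is even; p has 1 even-length cycle, so sgn(p) = (−1)^1 and p is odd.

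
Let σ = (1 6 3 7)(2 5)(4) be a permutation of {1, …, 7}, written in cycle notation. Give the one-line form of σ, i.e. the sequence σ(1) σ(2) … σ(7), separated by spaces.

Reading each image from the cycles: 1↦6, 2↦5, 3↦7, 4↦4, 5↦2, 6↦3, 7↦1.
So the one-line form is 6 5 7 4 2 3 1.

6 5 7 4 2 3 1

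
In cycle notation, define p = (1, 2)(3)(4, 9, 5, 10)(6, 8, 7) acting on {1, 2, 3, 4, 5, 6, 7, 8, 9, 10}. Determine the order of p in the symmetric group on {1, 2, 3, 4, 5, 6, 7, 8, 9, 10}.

12

The cycle type of p is (4, 3, 2, 1).
Since disjoint cycles commute, ord(p) = lcm(4, 3, 2) = 12.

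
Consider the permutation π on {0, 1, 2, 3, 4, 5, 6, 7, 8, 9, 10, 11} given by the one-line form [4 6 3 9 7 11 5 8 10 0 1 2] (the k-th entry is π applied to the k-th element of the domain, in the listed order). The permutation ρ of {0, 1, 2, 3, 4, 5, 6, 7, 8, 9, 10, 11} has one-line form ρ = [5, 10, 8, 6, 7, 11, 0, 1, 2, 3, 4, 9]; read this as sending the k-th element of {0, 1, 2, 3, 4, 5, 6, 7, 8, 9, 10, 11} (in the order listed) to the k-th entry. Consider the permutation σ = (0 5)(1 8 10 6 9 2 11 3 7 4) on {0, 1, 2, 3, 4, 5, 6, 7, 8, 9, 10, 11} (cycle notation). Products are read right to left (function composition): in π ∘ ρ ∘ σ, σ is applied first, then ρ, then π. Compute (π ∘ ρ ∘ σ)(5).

11

Chase 5: σ(5) = 0; ρ(0) = 5; π(5) = 11. Hence (π ∘ ρ ∘ σ)(5) = 11.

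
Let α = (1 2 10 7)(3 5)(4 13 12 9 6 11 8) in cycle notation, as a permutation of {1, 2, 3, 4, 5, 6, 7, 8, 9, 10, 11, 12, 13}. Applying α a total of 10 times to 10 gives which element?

10 lies in the 4-cycle (1 2 10 7).
On a 4-cycle, α^4 is the identity, so α^10 = α^2 there (10 ≡ 2 mod 4).
Advancing 2 steps from 10: 10 → 7 → 1.

1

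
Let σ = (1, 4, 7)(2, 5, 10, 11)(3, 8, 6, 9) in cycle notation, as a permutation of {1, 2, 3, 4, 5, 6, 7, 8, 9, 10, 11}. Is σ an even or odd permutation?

The cycle lengths are 4, 4, 3.
A cycle of length ℓ contributes ℓ−1 transpositions, so σ is a product of 3 + 3 + 2 = 8 transpositions — even.

even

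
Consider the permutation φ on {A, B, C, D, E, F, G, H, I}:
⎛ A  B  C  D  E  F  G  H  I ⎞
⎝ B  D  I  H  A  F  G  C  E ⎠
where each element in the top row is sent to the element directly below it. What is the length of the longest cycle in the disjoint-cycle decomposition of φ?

Decomposing into disjoint cycles gives (A B D H C I E); the longest has length 7.

7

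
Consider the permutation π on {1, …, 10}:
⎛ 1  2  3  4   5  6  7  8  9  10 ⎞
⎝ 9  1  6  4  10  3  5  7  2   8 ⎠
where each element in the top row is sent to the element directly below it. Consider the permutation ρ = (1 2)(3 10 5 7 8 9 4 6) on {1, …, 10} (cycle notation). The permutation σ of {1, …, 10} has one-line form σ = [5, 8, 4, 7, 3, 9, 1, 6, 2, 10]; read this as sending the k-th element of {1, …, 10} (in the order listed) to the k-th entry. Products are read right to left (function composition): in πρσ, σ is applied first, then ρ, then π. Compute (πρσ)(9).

Apply the permutations in order: σ(9) = 2, then ρ(2) = 1, then π(1) = 9. So (πρσ)(9) = 9.

9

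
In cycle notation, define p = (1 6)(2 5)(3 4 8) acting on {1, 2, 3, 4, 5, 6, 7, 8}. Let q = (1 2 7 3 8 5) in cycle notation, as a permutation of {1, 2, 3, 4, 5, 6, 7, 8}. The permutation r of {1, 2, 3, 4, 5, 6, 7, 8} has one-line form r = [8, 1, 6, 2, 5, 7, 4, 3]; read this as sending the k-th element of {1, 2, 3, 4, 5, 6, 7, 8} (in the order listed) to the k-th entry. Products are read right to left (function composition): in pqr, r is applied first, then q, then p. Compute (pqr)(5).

6

Chase 5: r(5) = 5; q(5) = 1; p(1) = 6. Hence (pqr)(5) = 6.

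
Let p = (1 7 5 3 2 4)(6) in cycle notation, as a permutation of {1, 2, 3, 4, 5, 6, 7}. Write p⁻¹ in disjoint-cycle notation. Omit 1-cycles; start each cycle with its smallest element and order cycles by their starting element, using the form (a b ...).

If p sends a → b within a cycle, p⁻¹ sends b → a; equivalently, reverse each cycle.
After reversing and putting each cycle's least element first, p⁻¹ = (1 4 2 3 5 7).

(1 4 2 3 5 7)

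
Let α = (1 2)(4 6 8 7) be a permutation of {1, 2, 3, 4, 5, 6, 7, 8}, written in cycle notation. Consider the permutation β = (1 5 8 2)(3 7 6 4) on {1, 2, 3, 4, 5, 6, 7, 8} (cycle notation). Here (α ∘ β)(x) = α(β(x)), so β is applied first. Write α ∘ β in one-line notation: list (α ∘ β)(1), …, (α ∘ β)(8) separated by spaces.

Chase each element through β then α: 1 → 5 → 5; 2 → 1 → 2; 3 → 7 → 4; 4 → 3 → 3; 5 → 8 → 7; 6 → 4 → 6; 7 → 6 → 8; 8 → 2 → 1.
So α ∘ β in one-line form is 5 2 4 3 7 6 8 1.

5 2 4 3 7 6 8 1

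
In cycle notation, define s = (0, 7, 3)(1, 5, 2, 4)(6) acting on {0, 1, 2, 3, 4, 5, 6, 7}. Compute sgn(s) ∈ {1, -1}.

The cycle lengths are 4, 3, 1.
A cycle of length ℓ contributes ℓ−1 transpositions, so s is a product of 3 + 2 = 5 transpositions — odd.

-1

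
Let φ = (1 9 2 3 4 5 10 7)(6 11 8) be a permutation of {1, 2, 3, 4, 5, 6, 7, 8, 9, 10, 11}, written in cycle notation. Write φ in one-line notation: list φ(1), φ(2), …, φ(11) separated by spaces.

Image by image: 1↦9, 2↦3, 3↦4, 4↦5, 5↦10, 6↦11, 7↦1, 8↦6, 9↦2, 10↦7, 11↦8.
So the one-line form is 9 3 4 5 10 11 1 6 2 7 8.

9 3 4 5 10 11 1 6 2 7 8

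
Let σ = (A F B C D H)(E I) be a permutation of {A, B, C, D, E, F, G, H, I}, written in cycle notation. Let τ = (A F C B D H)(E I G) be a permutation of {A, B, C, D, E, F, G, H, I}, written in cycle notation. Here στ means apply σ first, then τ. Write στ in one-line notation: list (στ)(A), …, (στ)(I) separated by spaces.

C B H A G D E F I

Chase each element through σ then τ: A → F → C; B → C → B; C → D → H; D → H → A; E → I → G; F → B → D; G → G → E; H → A → F; I → E → I.
So στ in one-line form is C B H A G D E F I.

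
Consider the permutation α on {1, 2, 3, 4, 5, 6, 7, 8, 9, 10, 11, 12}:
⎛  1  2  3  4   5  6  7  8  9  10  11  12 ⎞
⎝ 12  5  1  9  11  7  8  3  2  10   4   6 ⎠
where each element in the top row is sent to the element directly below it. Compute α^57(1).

7

Tracing 1 → 12 → … returns to 1 after 6 steps, so 1 lies in a 6-cycle (1, 12, 6, 7, 8, 3).
Powers repeat with period 6 on this cycle, and 57 mod 6 = 3, so α^57(1) = α^3(1).
Advancing 3 steps from 1: 1 → 12 → 6 → 7.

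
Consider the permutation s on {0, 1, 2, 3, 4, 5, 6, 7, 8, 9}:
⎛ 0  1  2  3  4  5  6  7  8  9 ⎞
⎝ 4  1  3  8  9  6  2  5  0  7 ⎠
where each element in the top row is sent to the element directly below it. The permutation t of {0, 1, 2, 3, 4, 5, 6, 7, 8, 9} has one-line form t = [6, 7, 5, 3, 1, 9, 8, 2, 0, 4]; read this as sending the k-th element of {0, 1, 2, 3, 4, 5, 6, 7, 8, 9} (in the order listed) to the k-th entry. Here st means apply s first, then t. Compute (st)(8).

6

First apply s: s(8) = 0, then t(0) = 6. Thus (st)(8) = 6.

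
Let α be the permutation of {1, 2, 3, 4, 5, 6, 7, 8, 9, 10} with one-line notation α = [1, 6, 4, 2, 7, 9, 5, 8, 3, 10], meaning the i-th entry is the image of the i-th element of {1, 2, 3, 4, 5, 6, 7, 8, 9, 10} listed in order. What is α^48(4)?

9

Tracing 4 → 2 → … returns to 4 after 5 steps, so 4 lies in a 5-cycle (2, 6, 9, 3, 4).
Powers repeat with period 5 on this cycle, and 48 mod 5 = 3, so α^48(4) = α^3(4).
Stepping 3 places around the cycle: 4 → 2 → 6 → 9.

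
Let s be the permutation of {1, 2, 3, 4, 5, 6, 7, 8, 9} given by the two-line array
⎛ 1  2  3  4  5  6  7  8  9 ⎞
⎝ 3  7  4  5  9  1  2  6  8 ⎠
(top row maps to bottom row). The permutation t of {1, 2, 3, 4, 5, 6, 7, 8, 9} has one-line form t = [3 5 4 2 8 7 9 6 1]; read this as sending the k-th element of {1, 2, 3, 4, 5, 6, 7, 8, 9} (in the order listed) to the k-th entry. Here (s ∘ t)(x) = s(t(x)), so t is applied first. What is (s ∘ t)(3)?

5

(s ∘ t)(3) = s(t(3)). t(3) = 4, then s(4) = 5. So (s ∘ t)(3) = 5.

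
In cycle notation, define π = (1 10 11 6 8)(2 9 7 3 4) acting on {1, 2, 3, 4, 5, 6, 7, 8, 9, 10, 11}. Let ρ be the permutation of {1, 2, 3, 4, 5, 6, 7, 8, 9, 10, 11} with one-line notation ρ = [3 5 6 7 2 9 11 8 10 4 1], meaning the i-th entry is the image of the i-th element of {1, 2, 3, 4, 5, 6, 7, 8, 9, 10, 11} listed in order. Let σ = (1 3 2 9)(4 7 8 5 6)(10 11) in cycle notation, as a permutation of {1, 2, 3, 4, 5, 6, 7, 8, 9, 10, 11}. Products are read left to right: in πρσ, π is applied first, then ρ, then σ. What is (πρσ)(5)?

9

Chase 5: π(5) = 5; ρ(5) = 2; σ(2) = 9. Hence (πρσ)(5) = 9.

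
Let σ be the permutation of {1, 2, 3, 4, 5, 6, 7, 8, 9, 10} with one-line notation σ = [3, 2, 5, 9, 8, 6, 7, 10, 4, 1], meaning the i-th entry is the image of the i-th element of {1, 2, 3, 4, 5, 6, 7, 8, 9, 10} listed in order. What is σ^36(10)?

1

Tracing 10 → 1 → … returns to 10 after 5 steps, so 10 lies in a 5-cycle (1 3 5 8 10).
On a 5-cycle, σ^5 is the identity, so σ^36 = σ^1 there (36 ≡ 1 mod 5).
Stepping 1 place around the cycle: 10 → 1.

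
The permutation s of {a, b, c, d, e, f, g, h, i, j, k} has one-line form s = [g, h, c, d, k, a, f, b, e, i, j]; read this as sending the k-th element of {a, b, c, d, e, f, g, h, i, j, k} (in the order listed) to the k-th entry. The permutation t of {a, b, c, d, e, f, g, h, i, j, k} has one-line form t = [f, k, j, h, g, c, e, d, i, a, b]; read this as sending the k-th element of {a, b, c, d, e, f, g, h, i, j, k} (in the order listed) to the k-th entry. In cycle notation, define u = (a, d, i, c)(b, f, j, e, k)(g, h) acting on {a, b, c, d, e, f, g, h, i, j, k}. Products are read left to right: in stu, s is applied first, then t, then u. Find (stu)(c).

Chase c: s(c) = c; t(c) = j; u(j) = e. Hence (stu)(c) = e.

e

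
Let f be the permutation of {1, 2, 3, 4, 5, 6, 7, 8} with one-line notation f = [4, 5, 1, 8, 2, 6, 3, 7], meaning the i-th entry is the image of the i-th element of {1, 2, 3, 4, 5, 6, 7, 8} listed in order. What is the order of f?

Decomposing into disjoint cycles gives cycle lengths 5, 2, 1.
The order is lcm(5, 2) = 10.

10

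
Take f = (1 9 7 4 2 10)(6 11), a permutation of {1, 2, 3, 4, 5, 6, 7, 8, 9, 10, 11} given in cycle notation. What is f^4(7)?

7 lies in the 6-cycle (1 9 7 4 2 10).
Advancing 4 steps from 7: 7 → 4 → 2 → 10 → 1.

1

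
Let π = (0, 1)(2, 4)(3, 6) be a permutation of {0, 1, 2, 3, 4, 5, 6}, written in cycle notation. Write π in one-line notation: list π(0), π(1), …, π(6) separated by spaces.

1 0 4 6 2 5 3

Each element maps to the next entry in its cycle (wrapping to the front): 0→1, 1→0, 2→4, 3→6, 4→2, 5→5, 6→3.
Listing these in domain order gives 1 0 4 6 2 5 3.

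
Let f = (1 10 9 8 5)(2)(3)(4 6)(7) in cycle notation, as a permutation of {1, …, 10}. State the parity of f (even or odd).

odd

The cycle lengths are 5, 2, 1, 1, 1.
A cycle of length ℓ contributes ℓ−1 transpositions, so f is a product of 4 + 1 = 5 transpositions — odd.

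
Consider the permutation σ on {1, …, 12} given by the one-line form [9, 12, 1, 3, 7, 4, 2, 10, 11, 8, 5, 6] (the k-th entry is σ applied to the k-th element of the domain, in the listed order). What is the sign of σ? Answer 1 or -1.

1

In disjoint-cycle form the cycle lengths are 10, 2.
A cycle of length ℓ contributes ℓ−1 transpositions, so σ is a product of 9 + 1 = 10 transpositions — even.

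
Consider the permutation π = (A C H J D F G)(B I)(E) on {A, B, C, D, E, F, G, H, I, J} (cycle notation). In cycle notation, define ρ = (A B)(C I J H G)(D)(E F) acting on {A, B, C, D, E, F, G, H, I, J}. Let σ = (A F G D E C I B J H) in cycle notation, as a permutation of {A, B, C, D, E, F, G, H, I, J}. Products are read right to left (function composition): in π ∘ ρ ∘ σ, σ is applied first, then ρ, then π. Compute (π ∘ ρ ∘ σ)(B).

J

Apply the permutations in order: σ(B) = J, then ρ(J) = H, then π(H) = J. So (π ∘ ρ ∘ σ)(B) = J.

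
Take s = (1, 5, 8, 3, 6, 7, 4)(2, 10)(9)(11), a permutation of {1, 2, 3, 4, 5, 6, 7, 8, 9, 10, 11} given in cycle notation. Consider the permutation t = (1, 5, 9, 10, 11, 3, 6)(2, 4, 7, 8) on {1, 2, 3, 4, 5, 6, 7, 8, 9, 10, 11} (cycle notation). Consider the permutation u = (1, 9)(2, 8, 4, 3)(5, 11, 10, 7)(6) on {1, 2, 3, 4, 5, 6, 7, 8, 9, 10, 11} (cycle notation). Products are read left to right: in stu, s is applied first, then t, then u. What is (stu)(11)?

2

Apply the permutations in order: s(11) = 11, then t(11) = 3, then u(3) = 2. So (stu)(11) = 2.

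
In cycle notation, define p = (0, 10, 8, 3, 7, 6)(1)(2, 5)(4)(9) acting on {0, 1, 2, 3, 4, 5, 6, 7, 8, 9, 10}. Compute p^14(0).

0 lies in the 6-cycle (0, 10, 8, 3, 7, 6).
Since the cycle has length 6, p^14 acts on it the same as p^2 (14 mod 6 = 2).
Advancing 2 steps from 0: 0 → 10 → 8.

8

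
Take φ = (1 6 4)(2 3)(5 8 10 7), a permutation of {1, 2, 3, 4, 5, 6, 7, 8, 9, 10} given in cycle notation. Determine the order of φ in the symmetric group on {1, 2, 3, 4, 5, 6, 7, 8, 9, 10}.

The cycle type of φ is (4, 3, 2, 1).
Since disjoint cycles commute, ord(φ) = lcm(4, 3, 2) = 12.

12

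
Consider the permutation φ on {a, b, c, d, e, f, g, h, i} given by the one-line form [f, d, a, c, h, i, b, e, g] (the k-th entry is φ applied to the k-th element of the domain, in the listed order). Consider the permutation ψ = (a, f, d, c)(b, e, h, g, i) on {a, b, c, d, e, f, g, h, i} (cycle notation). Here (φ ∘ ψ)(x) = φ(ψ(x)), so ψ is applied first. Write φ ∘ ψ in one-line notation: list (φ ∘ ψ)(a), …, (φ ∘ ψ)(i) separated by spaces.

i h f a e c g b d

For each element, apply ψ then φ: a → f → i; b → e → h; c → a → f; d → c → a; e → h → e; f → d → c; g → i → g; h → g → b; i → b → d.
Collecting the images, φ ∘ ψ = [i h f a e c g b d].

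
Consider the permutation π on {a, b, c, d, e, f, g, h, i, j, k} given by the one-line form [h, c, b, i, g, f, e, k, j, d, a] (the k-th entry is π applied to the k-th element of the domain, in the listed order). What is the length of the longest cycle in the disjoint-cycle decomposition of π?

3

Decomposing into disjoint cycles gives (a, h, k)(b, c)(d, i, j)(e, g); the longest has length 3.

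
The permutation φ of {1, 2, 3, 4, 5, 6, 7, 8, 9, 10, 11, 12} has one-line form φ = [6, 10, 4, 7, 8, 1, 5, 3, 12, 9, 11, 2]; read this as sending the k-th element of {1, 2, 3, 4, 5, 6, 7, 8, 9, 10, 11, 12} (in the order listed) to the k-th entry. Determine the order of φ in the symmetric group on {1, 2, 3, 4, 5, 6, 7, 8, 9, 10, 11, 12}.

20

Writing φ as disjoint cycles, the cycle lengths are 5, 4, 2, 1.
The order of φ is the least common multiple of its cycle lengths: lcm(5, 4, 2) = 20.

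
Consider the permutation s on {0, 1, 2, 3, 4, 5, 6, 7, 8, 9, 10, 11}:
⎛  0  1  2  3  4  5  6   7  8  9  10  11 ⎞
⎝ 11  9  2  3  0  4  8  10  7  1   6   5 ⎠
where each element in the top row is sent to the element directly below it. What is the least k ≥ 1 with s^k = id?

Writing s as disjoint cycles, the cycle lengths are 4, 4, 2, 1, 1.
Since disjoint cycles commute, ord(s) = lcm(4, 4, 2) = 4.

4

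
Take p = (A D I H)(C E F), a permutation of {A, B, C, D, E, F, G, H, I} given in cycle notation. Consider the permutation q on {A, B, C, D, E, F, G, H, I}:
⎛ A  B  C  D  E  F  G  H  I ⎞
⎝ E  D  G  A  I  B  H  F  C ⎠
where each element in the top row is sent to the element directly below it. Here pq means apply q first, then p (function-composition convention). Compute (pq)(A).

(pq)(A) = p(q(A)). q(A) = E, then p(E) = F. So (pq)(A) = F.

F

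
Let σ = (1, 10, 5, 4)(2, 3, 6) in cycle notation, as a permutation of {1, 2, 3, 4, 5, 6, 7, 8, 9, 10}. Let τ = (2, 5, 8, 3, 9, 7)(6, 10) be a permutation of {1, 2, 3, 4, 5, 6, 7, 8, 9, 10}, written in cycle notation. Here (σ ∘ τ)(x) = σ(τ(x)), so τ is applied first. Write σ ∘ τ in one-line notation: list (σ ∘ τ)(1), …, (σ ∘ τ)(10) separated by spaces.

10 4 9 1 8 5 3 6 7 2

Chase each element through τ then σ: 1 → 1 → 10; 2 → 5 → 4; 3 → 9 → 9; 4 → 4 → 1; 5 → 8 → 8; 6 → 10 → 5; 7 → 2 → 3; 8 → 3 → 6; 9 → 7 → 7; 10 → 6 → 2.
So σ ∘ τ in one-line form is 10 4 9 1 8 5 3 6 7 2.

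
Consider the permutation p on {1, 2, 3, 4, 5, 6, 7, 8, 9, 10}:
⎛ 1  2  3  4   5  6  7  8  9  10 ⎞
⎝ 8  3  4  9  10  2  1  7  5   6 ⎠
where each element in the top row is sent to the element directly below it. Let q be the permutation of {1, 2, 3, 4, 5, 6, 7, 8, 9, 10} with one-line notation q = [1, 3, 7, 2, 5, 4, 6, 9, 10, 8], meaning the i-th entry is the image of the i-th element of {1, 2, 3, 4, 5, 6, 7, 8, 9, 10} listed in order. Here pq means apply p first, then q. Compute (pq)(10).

4

First apply p: p(10) = 6, then q(6) = 4. Thus (pq)(10) = 4.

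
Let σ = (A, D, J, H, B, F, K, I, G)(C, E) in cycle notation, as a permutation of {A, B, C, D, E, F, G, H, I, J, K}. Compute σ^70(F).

H

F lies in the 9-cycle (A, D, J, H, B, F, K, I, G).
On a 9-cycle, σ^9 is the identity, so σ^70 = σ^7 there (70 ≡ 7 mod 9).
Advancing 7 steps from F: F → K → I → G → A → D → J → H.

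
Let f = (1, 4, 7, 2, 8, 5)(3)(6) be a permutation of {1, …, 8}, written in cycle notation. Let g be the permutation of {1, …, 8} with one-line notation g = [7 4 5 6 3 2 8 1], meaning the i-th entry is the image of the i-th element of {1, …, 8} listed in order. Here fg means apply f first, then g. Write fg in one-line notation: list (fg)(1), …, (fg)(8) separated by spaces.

6 1 5 8 7 2 4 3

(fg)(x) = g(f(x)). Computing each image: g(f(1)) = g(4) = 6, g(f(2)) = g(8) = 1, g(f(3)) = g(3) = 5, g(f(4)) = g(7) = 8, g(f(5)) = g(1) = 7, g(f(6)) = g(6) = 2, g(f(7)) = g(2) = 4, g(f(8)) = g(5) = 3.
Hence fg = [6 1 5 8 7 2 4 3].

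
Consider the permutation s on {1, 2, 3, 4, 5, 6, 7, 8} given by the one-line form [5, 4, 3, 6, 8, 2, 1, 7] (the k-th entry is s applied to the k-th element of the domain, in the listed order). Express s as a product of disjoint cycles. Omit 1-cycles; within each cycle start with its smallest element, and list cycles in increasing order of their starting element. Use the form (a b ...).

Start at 1 and follow images: 1 → 5 → 8 → 7 → 1, giving the cycle (1 5 8 7).
Repeating from the next unused element and collecting all non-trivial cycles gives (1 5 8 7)(2 4 6).

(1 5 8 7)(2 4 6)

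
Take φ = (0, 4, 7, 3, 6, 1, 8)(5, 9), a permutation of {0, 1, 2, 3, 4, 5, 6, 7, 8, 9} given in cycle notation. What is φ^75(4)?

4 lies in the 7-cycle (0, 4, 7, 3, 6, 1, 8).
Since the cycle has length 7, φ^75 acts on it the same as φ^5 (75 mod 7 = 5).
Advancing 5 steps from 4: 4 → 7 → 3 → 6 → 1 → 8.

8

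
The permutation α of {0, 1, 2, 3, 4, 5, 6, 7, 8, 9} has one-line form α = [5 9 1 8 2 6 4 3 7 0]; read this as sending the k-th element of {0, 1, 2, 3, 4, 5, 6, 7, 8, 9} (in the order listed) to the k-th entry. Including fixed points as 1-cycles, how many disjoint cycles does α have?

2

The cycle decomposition is (0, 5, 6, 4, 2, 1, 9)(3, 8, 7), which has 2 cycles (counting 1-cycles).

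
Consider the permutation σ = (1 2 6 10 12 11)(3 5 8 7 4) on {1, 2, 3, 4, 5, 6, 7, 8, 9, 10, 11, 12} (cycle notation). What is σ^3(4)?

8

4 lies in the 5-cycle (3 5 8 7 4).
Advancing 3 steps from 4: 4 → 3 → 5 → 8.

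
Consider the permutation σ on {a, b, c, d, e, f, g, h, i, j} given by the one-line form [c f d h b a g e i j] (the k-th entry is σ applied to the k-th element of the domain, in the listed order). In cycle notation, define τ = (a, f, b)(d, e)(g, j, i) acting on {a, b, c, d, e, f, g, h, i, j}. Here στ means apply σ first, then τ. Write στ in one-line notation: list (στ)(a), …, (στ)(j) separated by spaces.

(στ)(x) = τ(σ(x)). Computing each image: τ(σ(a)) = τ(c) = c, τ(σ(b)) = τ(f) = b, τ(σ(c)) = τ(d) = e, τ(σ(d)) = τ(h) = h, τ(σ(e)) = τ(b) = a, τ(σ(f)) = τ(a) = f, τ(σ(g)) = τ(g) = j, τ(σ(h)) = τ(e) = d, τ(σ(i)) = τ(i) = g, τ(σ(j)) = τ(j) = i.
Hence στ = [c b e h a f j d g i].

c b e h a f j d g i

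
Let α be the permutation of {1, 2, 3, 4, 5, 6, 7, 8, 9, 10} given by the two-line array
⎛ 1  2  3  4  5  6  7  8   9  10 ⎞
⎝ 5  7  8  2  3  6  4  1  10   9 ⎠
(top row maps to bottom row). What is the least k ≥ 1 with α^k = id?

12

Writing α as disjoint cycles, the cycle lengths are 4, 3, 2, 1.
Since disjoint cycles commute, ord(α) = lcm(4, 3, 2) = 12.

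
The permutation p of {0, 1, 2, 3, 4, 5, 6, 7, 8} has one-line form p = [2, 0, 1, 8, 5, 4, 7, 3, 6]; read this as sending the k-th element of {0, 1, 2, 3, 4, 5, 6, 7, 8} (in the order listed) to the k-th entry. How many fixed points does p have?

0

No element satisfies p(x) = x, so there are 0 fixed points.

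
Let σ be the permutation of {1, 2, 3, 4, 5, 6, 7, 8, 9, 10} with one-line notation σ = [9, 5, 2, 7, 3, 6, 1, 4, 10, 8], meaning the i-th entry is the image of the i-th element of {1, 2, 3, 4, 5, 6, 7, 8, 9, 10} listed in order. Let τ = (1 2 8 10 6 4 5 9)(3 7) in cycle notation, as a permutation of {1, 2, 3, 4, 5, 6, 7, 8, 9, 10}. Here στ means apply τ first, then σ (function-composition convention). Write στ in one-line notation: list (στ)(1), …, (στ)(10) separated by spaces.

(στ)(x) = σ(τ(x)). Computing each image: σ(τ(1)) = σ(2) = 5, σ(τ(2)) = σ(8) = 4, σ(τ(3)) = σ(7) = 1, σ(τ(4)) = σ(5) = 3, σ(τ(5)) = σ(9) = 10, σ(τ(6)) = σ(4) = 7, σ(τ(7)) = σ(3) = 2, σ(τ(8)) = σ(10) = 8, σ(τ(9)) = σ(1) = 9, σ(τ(10)) = σ(6) = 6.
Hence στ = [5 4 1 3 10 7 2 8 9 6].

5 4 1 3 10 7 2 8 9 6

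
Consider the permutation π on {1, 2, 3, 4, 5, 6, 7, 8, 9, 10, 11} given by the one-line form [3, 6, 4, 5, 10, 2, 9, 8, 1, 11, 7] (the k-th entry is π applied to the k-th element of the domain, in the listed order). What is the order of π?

8

Decomposing into disjoint cycles gives cycle lengths 8, 2, 1.
The order of π is the least common multiple of its cycle lengths: lcm(8, 2) = 8.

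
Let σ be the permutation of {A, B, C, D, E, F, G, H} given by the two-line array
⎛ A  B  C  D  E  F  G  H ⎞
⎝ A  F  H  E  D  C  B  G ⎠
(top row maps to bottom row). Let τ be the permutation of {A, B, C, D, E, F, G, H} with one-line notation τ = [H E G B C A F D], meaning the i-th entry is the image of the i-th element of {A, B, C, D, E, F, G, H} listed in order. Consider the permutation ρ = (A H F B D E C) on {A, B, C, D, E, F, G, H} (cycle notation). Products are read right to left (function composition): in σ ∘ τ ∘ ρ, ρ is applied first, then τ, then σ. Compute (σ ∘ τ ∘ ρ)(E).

B

Chase E: ρ(E) = C; τ(C) = G; σ(G) = B. Hence (σ ∘ τ ∘ ρ)(E) = B.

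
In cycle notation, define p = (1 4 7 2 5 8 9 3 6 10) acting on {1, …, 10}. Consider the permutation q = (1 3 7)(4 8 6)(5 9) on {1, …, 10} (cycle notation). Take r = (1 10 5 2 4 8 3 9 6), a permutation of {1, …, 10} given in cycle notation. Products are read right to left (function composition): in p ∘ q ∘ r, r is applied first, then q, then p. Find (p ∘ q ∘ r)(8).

2

(p ∘ q ∘ r)(8) = p(q(r(8))). r(8) = 3, then q(3) = 7, then p(7) = 2, so the result is 2.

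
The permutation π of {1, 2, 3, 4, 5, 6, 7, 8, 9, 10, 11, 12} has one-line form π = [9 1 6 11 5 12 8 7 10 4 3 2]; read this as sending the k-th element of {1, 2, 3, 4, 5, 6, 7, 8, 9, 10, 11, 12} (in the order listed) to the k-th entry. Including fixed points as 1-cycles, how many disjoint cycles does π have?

The cycle decomposition is (1, 9, 10, 4, 11, 3, 6, 12, 2)(5)(7, 8), which has 3 cycles (counting 1-cycles).

3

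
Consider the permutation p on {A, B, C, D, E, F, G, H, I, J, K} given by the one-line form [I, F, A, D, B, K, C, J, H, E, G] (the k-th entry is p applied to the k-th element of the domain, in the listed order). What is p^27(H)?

C

Tracing H → J → … returns to H after 10 steps, so H lies in a 10-cycle (A I H J E B F K G C).
Since the cycle has length 10, p^27 acts on it the same as p^7 (27 mod 10 = 7).
Stepping 7 places around the cycle: H → J → E → B → F → K → G → C.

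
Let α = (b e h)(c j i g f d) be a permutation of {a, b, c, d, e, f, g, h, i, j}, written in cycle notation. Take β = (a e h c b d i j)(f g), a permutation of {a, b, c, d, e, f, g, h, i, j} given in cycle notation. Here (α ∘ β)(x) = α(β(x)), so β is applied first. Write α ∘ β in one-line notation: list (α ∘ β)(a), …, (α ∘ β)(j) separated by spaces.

h c e g b f d j i a

Chase each element through β then α: a → e → h; b → d → c; c → b → e; d → i → g; e → h → b; f → g → f; g → f → d; h → c → j; i → j → i; j → a → a.
So α ∘ β in one-line form is h c e g b f d j i a.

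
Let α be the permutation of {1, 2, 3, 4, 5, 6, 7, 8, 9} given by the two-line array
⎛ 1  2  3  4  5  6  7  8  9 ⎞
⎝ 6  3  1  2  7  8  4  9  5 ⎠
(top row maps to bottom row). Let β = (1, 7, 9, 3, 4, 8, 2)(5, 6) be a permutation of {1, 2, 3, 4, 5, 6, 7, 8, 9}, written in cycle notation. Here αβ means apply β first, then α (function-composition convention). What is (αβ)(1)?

4

β(1) = 7, then α(7) = 4; composing gives (αβ)(1) = 4.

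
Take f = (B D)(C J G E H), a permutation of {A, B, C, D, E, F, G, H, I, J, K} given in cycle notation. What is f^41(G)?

E

G lies in the 5-cycle (C J G E H).
On a 5-cycle, f^5 is the identity, so f^41 = f^1 there (41 ≡ 1 mod 5).
Stepping 1 place around the cycle: G → E.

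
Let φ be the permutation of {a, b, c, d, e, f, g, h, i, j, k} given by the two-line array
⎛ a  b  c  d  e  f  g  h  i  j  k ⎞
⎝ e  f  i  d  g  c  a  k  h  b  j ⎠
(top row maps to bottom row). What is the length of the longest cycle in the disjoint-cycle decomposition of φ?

7

Decomposing into disjoint cycles gives (a e g)(b f c i h k j); the longest has length 7.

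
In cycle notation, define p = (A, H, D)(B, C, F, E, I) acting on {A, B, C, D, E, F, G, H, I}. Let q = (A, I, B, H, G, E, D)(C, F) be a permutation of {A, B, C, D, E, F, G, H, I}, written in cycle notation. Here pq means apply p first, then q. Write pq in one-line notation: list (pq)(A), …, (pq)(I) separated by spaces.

(pq)(x) = q(p(x)). Computing each image: q(p(A)) = q(H) = G, q(p(B)) = q(C) = F, q(p(C)) = q(F) = C, q(p(D)) = q(A) = I, q(p(E)) = q(I) = B, q(p(F)) = q(E) = D, q(p(G)) = q(G) = E, q(p(H)) = q(D) = A, q(p(I)) = q(B) = H.
Hence pq = [G F C I B D E A H].

G F C I B D E A H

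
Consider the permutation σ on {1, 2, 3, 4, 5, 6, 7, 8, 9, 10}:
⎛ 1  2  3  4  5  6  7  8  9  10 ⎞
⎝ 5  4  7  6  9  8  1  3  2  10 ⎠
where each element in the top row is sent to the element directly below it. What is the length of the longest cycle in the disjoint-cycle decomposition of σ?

9

Decomposing into disjoint cycles gives (1 5 9 2 4 6 8 3 7); the longest has length 9.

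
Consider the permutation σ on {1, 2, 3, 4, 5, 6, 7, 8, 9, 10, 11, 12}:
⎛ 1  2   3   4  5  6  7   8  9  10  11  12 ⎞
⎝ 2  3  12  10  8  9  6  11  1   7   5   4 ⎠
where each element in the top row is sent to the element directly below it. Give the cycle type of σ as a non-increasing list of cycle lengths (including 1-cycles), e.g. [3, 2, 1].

[9, 3]

The disjoint cycles are (1 2 3 12 4 10 7 6 9)(5 8 11), with lengths 9, 3 in non-increasing order.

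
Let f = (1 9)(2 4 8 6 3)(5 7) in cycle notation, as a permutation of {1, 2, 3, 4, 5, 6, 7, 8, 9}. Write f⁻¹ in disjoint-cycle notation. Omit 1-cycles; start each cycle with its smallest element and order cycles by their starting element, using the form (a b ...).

Inverting a permutation written in cycle notation just reverses the order within every cycle.
After reversing and putting each cycle's least element first, f⁻¹ = (1 9)(2 3 6 8 4)(5 7).

(1 9)(2 3 6 8 4)(5 7)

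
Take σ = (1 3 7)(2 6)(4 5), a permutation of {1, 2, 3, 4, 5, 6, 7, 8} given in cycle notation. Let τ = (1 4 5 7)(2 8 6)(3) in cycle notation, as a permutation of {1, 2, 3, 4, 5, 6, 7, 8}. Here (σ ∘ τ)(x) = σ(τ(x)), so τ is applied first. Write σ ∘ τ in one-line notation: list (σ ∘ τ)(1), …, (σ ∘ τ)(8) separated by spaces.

(σ ∘ τ)(x) = σ(τ(x)). Computing each image: σ(τ(1)) = σ(4) = 5, σ(τ(2)) = σ(8) = 8, σ(τ(3)) = σ(3) = 7, σ(τ(4)) = σ(5) = 4, σ(τ(5)) = σ(7) = 1, σ(τ(6)) = σ(2) = 6, σ(τ(7)) = σ(1) = 3, σ(τ(8)) = σ(6) = 2.
Hence σ ∘ τ = [5 8 7 4 1 6 3 2].

5 8 7 4 1 6 3 2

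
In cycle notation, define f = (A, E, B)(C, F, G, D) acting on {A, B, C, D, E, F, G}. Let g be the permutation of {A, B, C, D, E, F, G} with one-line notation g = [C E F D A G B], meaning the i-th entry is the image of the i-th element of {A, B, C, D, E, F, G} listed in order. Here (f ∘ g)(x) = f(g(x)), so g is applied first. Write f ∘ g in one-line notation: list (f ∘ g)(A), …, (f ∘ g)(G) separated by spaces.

F B G C E D A

(f ∘ g)(x) = f(g(x)). Computing each image: f(g(A)) = f(C) = F, f(g(B)) = f(E) = B, f(g(C)) = f(F) = G, f(g(D)) = f(D) = C, f(g(E)) = f(A) = E, f(g(F)) = f(G) = D, f(g(G)) = f(B) = A.
Hence f ∘ g = [F B G C E D A].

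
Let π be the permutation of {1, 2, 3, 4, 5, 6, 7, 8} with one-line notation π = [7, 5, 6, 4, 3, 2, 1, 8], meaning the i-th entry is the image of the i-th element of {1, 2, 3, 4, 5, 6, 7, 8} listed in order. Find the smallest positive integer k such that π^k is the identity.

4

The disjoint-cycle form of π has cycle lengths 4, 2, 1, 1.
The order of π is the least common multiple of its cycle lengths: lcm(4, 2) = 4.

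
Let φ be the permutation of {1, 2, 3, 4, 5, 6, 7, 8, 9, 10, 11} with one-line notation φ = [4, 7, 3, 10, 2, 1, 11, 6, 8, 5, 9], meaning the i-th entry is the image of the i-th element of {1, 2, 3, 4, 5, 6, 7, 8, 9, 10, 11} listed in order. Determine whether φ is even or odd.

In disjoint-cycle form the cycle lengths are 10, 1.
A cycle of length ℓ contributes ℓ−1 transpositions, so φ is a product of 9 transpositions — odd.

odd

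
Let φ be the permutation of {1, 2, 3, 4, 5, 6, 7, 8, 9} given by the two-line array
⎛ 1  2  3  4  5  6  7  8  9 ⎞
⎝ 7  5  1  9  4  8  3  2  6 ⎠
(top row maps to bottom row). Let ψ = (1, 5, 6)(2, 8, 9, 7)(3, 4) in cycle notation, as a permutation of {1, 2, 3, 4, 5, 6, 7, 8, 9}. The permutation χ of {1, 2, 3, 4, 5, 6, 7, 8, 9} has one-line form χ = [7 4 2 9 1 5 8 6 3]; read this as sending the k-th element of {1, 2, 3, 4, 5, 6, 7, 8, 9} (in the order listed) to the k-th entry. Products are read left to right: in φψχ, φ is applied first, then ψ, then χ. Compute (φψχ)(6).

3

(φψχ)(6) = χ(ψ(φ(6))). φ(6) = 8, then ψ(8) = 9, then χ(9) = 3, so the result is 3.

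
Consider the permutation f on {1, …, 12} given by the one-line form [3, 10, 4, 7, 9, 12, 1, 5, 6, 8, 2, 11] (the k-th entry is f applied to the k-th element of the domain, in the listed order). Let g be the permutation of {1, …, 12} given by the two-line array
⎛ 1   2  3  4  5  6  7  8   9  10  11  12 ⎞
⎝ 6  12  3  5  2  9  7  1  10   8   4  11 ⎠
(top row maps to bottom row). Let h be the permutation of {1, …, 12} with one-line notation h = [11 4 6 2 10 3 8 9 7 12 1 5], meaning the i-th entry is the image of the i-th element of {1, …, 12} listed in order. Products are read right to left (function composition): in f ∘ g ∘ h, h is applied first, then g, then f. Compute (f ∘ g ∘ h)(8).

8

Chase 8: h(8) = 9; g(9) = 10; f(10) = 8. Hence (f ∘ g ∘ h)(8) = 8.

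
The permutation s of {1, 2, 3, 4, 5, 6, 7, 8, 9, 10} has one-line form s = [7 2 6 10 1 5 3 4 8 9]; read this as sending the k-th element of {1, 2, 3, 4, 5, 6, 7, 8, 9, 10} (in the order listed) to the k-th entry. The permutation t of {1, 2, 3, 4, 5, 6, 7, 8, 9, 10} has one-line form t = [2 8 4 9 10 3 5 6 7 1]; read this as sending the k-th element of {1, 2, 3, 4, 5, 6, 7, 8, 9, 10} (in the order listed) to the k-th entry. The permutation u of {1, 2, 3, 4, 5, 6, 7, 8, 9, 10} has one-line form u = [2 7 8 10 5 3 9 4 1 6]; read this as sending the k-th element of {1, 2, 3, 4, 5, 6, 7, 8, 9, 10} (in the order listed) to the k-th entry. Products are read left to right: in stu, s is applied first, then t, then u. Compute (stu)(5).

7

Apply the permutations in order: s(5) = 1, then t(1) = 2, then u(2) = 7. So (stu)(5) = 7.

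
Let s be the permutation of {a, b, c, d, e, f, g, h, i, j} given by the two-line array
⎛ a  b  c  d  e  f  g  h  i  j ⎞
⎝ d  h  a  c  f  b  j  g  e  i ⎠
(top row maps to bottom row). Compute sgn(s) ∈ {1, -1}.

1

In disjoint-cycle form the cycle lengths are 7, 3.
A cycle is odd iff its length is even; s has 0 even-length cycles, so sgn(s) = (−1)^0 and s is even.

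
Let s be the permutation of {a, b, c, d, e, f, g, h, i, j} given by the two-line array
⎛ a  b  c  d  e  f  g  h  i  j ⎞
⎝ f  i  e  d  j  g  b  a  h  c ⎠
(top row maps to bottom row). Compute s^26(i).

a

Tracing i → h → … returns to i after 6 steps, so i lies in a 6-cycle (a f g b i h).
Powers repeat with period 6 on this cycle, and 26 mod 6 = 2, so s^26(i) = s^2(i).
Stepping 2 places around the cycle: i → h → a.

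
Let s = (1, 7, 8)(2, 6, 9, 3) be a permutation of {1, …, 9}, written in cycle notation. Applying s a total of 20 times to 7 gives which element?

1

7 lies in the 3-cycle (1, 7, 8).
Since the cycle has length 3, s^20 acts on it the same as s^2 (20 mod 3 = 2).
Advancing 2 steps from 7: 7 → 8 → 1.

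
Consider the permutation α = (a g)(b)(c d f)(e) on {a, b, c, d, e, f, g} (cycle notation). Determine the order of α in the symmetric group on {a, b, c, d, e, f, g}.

The disjoint cycles have lengths 3, 2, 1, 1.
Since disjoint cycles commute, ord(α) = lcm(3, 2) = 6.

6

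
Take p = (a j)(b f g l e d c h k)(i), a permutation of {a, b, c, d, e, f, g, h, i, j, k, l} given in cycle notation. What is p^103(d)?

d lies in the 9-cycle (b f g l e d c h k).
On a 9-cycle, p^9 is the identity, so p^103 = p^4 there (103 ≡ 4 mod 9).
Stepping 4 places around the cycle: d → c → h → k → b.

b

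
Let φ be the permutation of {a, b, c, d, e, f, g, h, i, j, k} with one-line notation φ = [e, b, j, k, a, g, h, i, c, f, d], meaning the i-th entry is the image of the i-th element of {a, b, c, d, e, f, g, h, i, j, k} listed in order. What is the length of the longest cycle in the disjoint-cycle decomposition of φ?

6

Decomposing into disjoint cycles gives (a, e)(c, j, f, g, h, i)(d, k); the longest has length 6.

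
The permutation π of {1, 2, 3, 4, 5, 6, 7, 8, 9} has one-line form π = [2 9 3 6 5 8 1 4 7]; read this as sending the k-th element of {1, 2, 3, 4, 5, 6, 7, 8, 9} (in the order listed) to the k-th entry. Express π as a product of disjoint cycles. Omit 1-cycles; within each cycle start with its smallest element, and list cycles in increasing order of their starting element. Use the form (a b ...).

From 1: 1 → 2 → 9 → 7 → 1, closing the cycle (1 2 9 7).
Continuing from each remaining unvisited element yields (1 2 9 7)(4 6 8).

(1 2 9 7)(4 6 8)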